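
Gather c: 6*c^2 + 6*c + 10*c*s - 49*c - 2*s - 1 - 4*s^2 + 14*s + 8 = 6*c^2 + c*(10*s - 43) - 4*s^2 + 12*s + 7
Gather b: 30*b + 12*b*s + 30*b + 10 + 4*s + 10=b*(12*s + 60) + 4*s + 20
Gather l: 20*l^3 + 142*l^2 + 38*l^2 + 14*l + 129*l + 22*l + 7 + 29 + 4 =20*l^3 + 180*l^2 + 165*l + 40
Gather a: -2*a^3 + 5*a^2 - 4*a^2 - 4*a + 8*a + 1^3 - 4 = -2*a^3 + a^2 + 4*a - 3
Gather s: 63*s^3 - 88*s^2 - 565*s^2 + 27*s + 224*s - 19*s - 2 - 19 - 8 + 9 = 63*s^3 - 653*s^2 + 232*s - 20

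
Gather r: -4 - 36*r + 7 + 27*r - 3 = -9*r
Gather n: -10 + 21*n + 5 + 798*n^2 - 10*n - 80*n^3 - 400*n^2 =-80*n^3 + 398*n^2 + 11*n - 5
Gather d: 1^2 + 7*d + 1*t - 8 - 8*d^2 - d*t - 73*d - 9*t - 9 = -8*d^2 + d*(-t - 66) - 8*t - 16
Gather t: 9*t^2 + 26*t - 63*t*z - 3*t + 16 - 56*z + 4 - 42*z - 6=9*t^2 + t*(23 - 63*z) - 98*z + 14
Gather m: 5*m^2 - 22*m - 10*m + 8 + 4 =5*m^2 - 32*m + 12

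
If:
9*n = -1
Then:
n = -1/9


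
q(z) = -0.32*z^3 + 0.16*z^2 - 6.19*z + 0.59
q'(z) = -0.96*z^2 + 0.32*z - 6.19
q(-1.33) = 9.86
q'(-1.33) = -8.31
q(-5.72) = 101.12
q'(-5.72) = -39.43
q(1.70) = -11.04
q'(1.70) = -8.42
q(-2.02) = 16.38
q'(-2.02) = -10.75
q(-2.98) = 28.93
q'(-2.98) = -15.67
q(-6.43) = 132.08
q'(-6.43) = -47.94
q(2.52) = -19.11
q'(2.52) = -11.48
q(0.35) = -1.57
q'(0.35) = -6.20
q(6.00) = -99.91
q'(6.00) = -38.83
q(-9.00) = 302.54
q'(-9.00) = -86.83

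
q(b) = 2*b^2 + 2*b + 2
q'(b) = 4*b + 2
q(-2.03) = 6.18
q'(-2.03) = -6.12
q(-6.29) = 68.55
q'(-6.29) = -23.16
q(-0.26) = 1.62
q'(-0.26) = 0.96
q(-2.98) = 13.80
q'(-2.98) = -9.92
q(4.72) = 56.00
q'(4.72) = 20.88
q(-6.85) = 82.14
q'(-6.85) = -25.40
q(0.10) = 2.22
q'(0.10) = 2.40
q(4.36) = 48.74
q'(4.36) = 19.44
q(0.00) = 2.00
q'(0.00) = 2.00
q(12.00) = 314.00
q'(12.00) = 50.00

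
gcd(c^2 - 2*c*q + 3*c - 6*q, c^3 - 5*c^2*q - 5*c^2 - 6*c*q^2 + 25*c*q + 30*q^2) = 1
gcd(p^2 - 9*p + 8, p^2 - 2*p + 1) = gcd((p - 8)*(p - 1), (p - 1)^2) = p - 1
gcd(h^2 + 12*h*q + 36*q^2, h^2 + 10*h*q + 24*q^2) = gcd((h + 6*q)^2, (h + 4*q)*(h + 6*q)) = h + 6*q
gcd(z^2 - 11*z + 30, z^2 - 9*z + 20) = z - 5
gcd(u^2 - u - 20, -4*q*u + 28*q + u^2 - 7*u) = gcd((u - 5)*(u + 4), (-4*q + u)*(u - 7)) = 1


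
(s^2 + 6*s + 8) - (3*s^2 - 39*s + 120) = -2*s^2 + 45*s - 112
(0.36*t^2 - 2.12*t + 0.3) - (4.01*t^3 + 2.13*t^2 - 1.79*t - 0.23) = -4.01*t^3 - 1.77*t^2 - 0.33*t + 0.53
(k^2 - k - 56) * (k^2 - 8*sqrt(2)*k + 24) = k^4 - 8*sqrt(2)*k^3 - k^3 - 32*k^2 + 8*sqrt(2)*k^2 - 24*k + 448*sqrt(2)*k - 1344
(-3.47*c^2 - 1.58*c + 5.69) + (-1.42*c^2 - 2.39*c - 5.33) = -4.89*c^2 - 3.97*c + 0.36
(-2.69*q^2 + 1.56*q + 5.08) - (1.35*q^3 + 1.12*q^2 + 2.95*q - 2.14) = -1.35*q^3 - 3.81*q^2 - 1.39*q + 7.22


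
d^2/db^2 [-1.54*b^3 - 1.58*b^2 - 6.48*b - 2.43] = -9.24*b - 3.16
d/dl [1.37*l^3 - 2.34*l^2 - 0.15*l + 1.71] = 4.11*l^2 - 4.68*l - 0.15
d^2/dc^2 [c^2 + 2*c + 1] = 2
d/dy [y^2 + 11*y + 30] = 2*y + 11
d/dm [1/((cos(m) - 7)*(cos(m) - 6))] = (2*cos(m) - 13)*sin(m)/((cos(m) - 7)^2*(cos(m) - 6)^2)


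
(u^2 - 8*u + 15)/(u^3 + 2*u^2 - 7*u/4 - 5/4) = 4*(u^2 - 8*u + 15)/(4*u^3 + 8*u^2 - 7*u - 5)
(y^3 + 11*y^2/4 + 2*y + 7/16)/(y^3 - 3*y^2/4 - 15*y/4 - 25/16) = (8*y^2 + 18*y + 7)/(8*y^2 - 10*y - 25)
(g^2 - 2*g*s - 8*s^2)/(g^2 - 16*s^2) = (g + 2*s)/(g + 4*s)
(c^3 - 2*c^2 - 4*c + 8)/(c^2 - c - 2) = (c^2 - 4)/(c + 1)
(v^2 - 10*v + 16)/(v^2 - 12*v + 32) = (v - 2)/(v - 4)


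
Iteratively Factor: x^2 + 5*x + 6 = (x + 3)*(x + 2)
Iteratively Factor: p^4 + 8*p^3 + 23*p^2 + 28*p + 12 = (p + 2)*(p^3 + 6*p^2 + 11*p + 6) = (p + 2)^2*(p^2 + 4*p + 3) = (p + 2)^2*(p + 3)*(p + 1)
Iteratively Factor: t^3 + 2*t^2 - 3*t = (t)*(t^2 + 2*t - 3) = t*(t + 3)*(t - 1)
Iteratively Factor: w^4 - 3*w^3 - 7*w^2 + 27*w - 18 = (w - 2)*(w^3 - w^2 - 9*w + 9) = (w - 2)*(w + 3)*(w^2 - 4*w + 3) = (w - 2)*(w - 1)*(w + 3)*(w - 3)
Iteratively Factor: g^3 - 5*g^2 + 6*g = (g - 3)*(g^2 - 2*g) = g*(g - 3)*(g - 2)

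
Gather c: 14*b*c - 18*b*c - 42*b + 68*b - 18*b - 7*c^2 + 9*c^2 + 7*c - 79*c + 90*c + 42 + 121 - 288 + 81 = 8*b + 2*c^2 + c*(18 - 4*b) - 44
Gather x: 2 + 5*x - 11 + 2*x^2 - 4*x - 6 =2*x^2 + x - 15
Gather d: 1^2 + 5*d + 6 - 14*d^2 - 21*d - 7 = -14*d^2 - 16*d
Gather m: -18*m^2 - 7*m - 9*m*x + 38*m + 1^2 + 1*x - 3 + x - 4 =-18*m^2 + m*(31 - 9*x) + 2*x - 6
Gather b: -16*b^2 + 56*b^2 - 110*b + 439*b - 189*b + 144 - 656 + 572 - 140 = 40*b^2 + 140*b - 80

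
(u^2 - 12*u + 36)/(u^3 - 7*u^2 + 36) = (u - 6)/(u^2 - u - 6)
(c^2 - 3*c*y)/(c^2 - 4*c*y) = (c - 3*y)/(c - 4*y)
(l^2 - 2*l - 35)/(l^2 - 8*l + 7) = (l + 5)/(l - 1)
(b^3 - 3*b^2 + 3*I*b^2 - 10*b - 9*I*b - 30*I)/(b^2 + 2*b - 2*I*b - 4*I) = (b^2 + b*(-5 + 3*I) - 15*I)/(b - 2*I)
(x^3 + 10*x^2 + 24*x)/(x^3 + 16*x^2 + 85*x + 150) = x*(x + 4)/(x^2 + 10*x + 25)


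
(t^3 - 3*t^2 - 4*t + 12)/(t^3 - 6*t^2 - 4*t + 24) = (t - 3)/(t - 6)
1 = 1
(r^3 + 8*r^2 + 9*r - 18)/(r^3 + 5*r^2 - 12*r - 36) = (r^2 + 2*r - 3)/(r^2 - r - 6)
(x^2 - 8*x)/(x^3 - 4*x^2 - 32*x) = 1/(x + 4)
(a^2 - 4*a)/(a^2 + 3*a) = (a - 4)/(a + 3)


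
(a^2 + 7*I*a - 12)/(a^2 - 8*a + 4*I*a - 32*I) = (a + 3*I)/(a - 8)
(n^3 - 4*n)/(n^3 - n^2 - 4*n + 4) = n/(n - 1)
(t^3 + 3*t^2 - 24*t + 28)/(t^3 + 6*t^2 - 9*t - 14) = (t - 2)/(t + 1)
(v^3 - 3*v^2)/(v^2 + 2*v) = v*(v - 3)/(v + 2)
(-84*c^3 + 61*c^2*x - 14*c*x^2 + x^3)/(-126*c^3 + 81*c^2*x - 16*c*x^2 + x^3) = (-4*c + x)/(-6*c + x)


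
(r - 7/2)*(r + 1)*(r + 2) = r^3 - r^2/2 - 17*r/2 - 7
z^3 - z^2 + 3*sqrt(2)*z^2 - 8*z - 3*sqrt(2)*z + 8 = (z - 1)*(z - sqrt(2))*(z + 4*sqrt(2))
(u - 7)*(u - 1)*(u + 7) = u^3 - u^2 - 49*u + 49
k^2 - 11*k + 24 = (k - 8)*(k - 3)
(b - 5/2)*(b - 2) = b^2 - 9*b/2 + 5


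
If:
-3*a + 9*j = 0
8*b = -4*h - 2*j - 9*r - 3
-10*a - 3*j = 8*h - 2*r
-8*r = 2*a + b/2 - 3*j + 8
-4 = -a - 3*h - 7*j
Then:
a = -13578/2617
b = -8716/2617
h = 18576/2617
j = -4526/2617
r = -375/2617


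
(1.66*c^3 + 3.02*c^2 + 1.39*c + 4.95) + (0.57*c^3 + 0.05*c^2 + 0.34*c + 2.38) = 2.23*c^3 + 3.07*c^2 + 1.73*c + 7.33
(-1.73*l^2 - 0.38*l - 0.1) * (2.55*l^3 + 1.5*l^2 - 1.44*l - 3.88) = -4.4115*l^5 - 3.564*l^4 + 1.6662*l^3 + 7.1096*l^2 + 1.6184*l + 0.388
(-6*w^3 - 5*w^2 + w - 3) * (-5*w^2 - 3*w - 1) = 30*w^5 + 43*w^4 + 16*w^3 + 17*w^2 + 8*w + 3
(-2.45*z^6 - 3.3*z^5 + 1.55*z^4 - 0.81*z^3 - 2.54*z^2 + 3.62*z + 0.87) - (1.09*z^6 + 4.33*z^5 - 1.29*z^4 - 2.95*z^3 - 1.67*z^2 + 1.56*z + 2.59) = -3.54*z^6 - 7.63*z^5 + 2.84*z^4 + 2.14*z^3 - 0.87*z^2 + 2.06*z - 1.72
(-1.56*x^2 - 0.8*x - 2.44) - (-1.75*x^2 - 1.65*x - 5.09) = 0.19*x^2 + 0.85*x + 2.65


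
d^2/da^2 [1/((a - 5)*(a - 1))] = 2*((a - 5)^2 + (a - 5)*(a - 1) + (a - 1)^2)/((a - 5)^3*(a - 1)^3)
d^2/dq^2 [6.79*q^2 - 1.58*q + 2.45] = 13.5800000000000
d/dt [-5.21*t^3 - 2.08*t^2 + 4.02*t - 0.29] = -15.63*t^2 - 4.16*t + 4.02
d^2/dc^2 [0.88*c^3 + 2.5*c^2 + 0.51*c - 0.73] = 5.28*c + 5.0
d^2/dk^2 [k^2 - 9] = 2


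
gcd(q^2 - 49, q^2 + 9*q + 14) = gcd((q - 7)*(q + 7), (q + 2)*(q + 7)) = q + 7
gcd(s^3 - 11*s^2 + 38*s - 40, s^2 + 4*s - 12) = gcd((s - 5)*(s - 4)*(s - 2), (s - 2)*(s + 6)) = s - 2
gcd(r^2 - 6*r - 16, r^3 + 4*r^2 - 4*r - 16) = r + 2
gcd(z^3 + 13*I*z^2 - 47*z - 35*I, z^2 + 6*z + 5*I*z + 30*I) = z + 5*I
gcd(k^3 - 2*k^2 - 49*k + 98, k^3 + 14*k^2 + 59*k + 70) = k + 7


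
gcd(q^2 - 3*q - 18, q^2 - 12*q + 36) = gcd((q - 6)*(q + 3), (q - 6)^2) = q - 6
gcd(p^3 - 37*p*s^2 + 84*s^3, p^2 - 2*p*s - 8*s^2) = p - 4*s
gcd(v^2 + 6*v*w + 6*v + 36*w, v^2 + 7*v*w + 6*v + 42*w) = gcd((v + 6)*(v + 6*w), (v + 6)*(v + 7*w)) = v + 6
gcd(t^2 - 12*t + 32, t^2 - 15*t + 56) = t - 8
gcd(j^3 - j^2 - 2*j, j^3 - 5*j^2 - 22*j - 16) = j + 1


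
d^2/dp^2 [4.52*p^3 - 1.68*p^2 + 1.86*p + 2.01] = 27.12*p - 3.36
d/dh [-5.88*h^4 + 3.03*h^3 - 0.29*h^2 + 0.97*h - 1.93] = -23.52*h^3 + 9.09*h^2 - 0.58*h + 0.97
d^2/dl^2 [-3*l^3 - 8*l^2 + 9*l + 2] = -18*l - 16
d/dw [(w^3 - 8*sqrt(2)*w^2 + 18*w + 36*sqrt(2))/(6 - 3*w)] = 2*(-w^3 + 3*w^2 + 4*sqrt(2)*w^2 - 16*sqrt(2)*w + 18 + 18*sqrt(2))/(3*(w^2 - 4*w + 4))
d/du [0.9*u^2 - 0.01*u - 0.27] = 1.8*u - 0.01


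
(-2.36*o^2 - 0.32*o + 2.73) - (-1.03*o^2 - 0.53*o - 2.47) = -1.33*o^2 + 0.21*o + 5.2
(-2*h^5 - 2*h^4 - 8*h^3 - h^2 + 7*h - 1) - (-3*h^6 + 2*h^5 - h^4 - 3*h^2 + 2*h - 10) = 3*h^6 - 4*h^5 - h^4 - 8*h^3 + 2*h^2 + 5*h + 9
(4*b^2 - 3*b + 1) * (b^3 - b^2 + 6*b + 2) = 4*b^5 - 7*b^4 + 28*b^3 - 11*b^2 + 2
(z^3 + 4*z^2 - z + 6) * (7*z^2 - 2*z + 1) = 7*z^5 + 26*z^4 - 14*z^3 + 48*z^2 - 13*z + 6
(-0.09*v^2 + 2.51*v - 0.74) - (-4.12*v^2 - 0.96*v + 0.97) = 4.03*v^2 + 3.47*v - 1.71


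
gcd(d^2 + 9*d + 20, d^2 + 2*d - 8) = d + 4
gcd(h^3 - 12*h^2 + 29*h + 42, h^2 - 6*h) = h - 6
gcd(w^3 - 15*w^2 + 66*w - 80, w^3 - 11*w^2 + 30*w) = w - 5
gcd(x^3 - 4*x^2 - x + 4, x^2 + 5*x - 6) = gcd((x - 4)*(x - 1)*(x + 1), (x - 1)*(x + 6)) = x - 1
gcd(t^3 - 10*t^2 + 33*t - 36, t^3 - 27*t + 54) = t^2 - 6*t + 9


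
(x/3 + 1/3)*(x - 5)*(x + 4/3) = x^3/3 - 8*x^2/9 - 31*x/9 - 20/9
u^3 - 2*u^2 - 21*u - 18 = (u - 6)*(u + 1)*(u + 3)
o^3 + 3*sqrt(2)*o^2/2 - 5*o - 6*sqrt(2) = (o - 3*sqrt(2)/2)*(o + sqrt(2))*(o + 2*sqrt(2))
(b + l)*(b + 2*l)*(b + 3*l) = b^3 + 6*b^2*l + 11*b*l^2 + 6*l^3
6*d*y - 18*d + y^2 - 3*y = (6*d + y)*(y - 3)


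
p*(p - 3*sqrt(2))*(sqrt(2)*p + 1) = sqrt(2)*p^3 - 5*p^2 - 3*sqrt(2)*p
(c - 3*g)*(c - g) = c^2 - 4*c*g + 3*g^2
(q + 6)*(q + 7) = q^2 + 13*q + 42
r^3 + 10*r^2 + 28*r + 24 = (r + 2)^2*(r + 6)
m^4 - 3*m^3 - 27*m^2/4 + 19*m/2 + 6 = (m - 4)*(m - 3/2)*(m + 1/2)*(m + 2)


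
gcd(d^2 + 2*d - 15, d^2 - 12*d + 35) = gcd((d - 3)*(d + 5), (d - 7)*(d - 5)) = 1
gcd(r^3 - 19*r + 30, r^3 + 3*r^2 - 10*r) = r^2 + 3*r - 10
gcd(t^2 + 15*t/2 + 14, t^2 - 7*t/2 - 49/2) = t + 7/2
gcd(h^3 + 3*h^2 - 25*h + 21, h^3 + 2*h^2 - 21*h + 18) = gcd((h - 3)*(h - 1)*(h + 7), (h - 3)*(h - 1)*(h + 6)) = h^2 - 4*h + 3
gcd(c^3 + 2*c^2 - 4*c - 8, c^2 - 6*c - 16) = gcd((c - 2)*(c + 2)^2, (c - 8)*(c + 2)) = c + 2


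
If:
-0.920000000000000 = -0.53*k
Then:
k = 1.74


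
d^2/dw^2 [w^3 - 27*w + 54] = 6*w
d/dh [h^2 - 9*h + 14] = 2*h - 9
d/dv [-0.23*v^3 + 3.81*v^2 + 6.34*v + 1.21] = -0.69*v^2 + 7.62*v + 6.34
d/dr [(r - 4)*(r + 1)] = 2*r - 3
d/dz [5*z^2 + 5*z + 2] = 10*z + 5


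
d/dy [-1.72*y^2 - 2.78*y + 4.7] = -3.44*y - 2.78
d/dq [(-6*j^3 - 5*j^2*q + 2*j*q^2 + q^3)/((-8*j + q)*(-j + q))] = (-94*j^4 + 44*j^3*q + 11*j^2*q^2 - 18*j*q^3 + q^4)/(64*j^4 - 144*j^3*q + 97*j^2*q^2 - 18*j*q^3 + q^4)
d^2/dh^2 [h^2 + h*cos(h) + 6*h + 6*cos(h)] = -h*cos(h) - 2*sin(h) - 6*cos(h) + 2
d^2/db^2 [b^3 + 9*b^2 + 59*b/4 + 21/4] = 6*b + 18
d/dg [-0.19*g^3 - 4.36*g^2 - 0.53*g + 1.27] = -0.57*g^2 - 8.72*g - 0.53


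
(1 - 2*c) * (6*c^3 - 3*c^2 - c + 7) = -12*c^4 + 12*c^3 - c^2 - 15*c + 7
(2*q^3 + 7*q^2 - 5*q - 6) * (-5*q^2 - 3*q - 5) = -10*q^5 - 41*q^4 - 6*q^3 + 10*q^2 + 43*q + 30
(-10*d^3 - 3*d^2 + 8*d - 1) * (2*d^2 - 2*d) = -20*d^5 + 14*d^4 + 22*d^3 - 18*d^2 + 2*d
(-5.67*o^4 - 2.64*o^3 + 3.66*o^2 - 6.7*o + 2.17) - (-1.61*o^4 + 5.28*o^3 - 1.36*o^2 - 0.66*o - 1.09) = -4.06*o^4 - 7.92*o^3 + 5.02*o^2 - 6.04*o + 3.26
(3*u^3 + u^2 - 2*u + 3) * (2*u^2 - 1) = 6*u^5 + 2*u^4 - 7*u^3 + 5*u^2 + 2*u - 3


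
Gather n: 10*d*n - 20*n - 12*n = n*(10*d - 32)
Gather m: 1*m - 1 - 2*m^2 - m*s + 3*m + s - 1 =-2*m^2 + m*(4 - s) + s - 2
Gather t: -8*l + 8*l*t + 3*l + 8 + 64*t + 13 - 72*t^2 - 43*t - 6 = -5*l - 72*t^2 + t*(8*l + 21) + 15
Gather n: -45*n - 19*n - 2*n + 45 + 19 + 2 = 66 - 66*n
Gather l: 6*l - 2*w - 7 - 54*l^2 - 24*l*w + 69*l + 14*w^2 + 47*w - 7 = -54*l^2 + l*(75 - 24*w) + 14*w^2 + 45*w - 14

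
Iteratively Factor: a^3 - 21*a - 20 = (a - 5)*(a^2 + 5*a + 4) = (a - 5)*(a + 4)*(a + 1)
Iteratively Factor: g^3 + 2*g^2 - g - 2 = (g + 2)*(g^2 - 1) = (g + 1)*(g + 2)*(g - 1)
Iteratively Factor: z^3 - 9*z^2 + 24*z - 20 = (z - 2)*(z^2 - 7*z + 10) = (z - 5)*(z - 2)*(z - 2)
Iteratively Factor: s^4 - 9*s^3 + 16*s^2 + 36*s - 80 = (s - 5)*(s^3 - 4*s^2 - 4*s + 16) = (s - 5)*(s - 4)*(s^2 - 4) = (s - 5)*(s - 4)*(s + 2)*(s - 2)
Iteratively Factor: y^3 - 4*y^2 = (y)*(y^2 - 4*y) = y^2*(y - 4)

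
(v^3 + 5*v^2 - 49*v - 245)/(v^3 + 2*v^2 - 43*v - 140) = (v + 7)/(v + 4)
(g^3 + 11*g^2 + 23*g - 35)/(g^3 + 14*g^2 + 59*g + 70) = (g - 1)/(g + 2)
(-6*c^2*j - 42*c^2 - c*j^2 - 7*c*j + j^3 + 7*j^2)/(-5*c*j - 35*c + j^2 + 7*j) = (6*c^2 + c*j - j^2)/(5*c - j)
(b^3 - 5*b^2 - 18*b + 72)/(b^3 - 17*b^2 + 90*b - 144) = (b + 4)/(b - 8)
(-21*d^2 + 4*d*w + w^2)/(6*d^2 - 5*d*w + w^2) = (7*d + w)/(-2*d + w)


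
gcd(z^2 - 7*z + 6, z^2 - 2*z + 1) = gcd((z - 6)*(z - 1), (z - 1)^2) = z - 1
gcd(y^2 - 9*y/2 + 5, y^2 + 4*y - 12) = y - 2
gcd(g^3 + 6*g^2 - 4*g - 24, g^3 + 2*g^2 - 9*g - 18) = g + 2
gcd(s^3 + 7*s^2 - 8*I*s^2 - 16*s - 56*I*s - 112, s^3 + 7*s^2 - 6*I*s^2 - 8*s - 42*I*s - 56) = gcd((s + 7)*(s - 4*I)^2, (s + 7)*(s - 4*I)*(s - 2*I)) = s^2 + s*(7 - 4*I) - 28*I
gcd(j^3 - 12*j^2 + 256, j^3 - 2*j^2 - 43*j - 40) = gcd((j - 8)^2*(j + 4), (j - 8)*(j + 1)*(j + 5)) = j - 8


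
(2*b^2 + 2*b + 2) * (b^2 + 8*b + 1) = 2*b^4 + 18*b^3 + 20*b^2 + 18*b + 2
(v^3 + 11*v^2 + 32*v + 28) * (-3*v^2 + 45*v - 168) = -3*v^5 + 12*v^4 + 231*v^3 - 492*v^2 - 4116*v - 4704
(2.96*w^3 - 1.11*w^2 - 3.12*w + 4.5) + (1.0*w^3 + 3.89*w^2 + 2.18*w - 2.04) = 3.96*w^3 + 2.78*w^2 - 0.94*w + 2.46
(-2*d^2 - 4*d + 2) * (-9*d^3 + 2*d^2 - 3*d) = 18*d^5 + 32*d^4 - 20*d^3 + 16*d^2 - 6*d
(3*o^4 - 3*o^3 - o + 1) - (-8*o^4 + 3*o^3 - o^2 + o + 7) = 11*o^4 - 6*o^3 + o^2 - 2*o - 6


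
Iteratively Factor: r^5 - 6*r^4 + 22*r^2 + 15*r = (r + 1)*(r^4 - 7*r^3 + 7*r^2 + 15*r) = (r - 5)*(r + 1)*(r^3 - 2*r^2 - 3*r) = (r - 5)*(r + 1)^2*(r^2 - 3*r) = r*(r - 5)*(r + 1)^2*(r - 3)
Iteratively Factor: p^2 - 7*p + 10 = (p - 2)*(p - 5)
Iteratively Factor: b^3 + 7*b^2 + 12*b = (b)*(b^2 + 7*b + 12) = b*(b + 4)*(b + 3)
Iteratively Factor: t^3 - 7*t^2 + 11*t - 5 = (t - 5)*(t^2 - 2*t + 1) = (t - 5)*(t - 1)*(t - 1)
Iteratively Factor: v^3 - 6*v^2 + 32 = (v - 4)*(v^2 - 2*v - 8) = (v - 4)*(v + 2)*(v - 4)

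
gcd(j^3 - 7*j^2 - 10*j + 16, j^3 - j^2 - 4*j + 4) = j^2 + j - 2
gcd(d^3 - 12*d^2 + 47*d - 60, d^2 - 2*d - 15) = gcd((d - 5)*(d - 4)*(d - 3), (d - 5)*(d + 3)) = d - 5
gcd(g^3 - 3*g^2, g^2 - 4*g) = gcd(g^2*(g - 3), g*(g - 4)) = g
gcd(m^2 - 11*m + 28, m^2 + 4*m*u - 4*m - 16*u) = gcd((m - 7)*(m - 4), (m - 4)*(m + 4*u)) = m - 4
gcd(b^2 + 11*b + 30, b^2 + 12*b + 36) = b + 6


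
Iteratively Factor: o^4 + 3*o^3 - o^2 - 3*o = (o + 1)*(o^3 + 2*o^2 - 3*o) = (o - 1)*(o + 1)*(o^2 + 3*o) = (o - 1)*(o + 1)*(o + 3)*(o)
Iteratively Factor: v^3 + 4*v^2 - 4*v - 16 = (v + 4)*(v^2 - 4) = (v - 2)*(v + 4)*(v + 2)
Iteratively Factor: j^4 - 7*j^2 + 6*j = (j - 2)*(j^3 + 2*j^2 - 3*j) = (j - 2)*(j + 3)*(j^2 - j) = (j - 2)*(j - 1)*(j + 3)*(j)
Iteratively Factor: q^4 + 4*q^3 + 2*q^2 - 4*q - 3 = (q - 1)*(q^3 + 5*q^2 + 7*q + 3) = (q - 1)*(q + 3)*(q^2 + 2*q + 1) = (q - 1)*(q + 1)*(q + 3)*(q + 1)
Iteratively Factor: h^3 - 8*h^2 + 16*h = (h - 4)*(h^2 - 4*h) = h*(h - 4)*(h - 4)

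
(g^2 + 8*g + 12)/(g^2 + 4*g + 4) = (g + 6)/(g + 2)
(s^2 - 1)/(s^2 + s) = (s - 1)/s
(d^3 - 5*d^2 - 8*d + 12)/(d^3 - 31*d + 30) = (d^2 - 4*d - 12)/(d^2 + d - 30)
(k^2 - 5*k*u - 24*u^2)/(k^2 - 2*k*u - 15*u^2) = (-k + 8*u)/(-k + 5*u)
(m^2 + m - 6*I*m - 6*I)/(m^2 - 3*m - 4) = (m - 6*I)/(m - 4)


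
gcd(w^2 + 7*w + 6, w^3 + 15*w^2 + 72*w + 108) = w + 6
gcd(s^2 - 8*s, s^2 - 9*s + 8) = s - 8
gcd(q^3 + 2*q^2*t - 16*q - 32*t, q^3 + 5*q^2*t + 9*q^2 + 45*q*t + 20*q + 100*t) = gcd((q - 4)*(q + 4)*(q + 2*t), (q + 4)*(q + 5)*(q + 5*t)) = q + 4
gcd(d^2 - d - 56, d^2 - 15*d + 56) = d - 8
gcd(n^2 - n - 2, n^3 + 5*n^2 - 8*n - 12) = n^2 - n - 2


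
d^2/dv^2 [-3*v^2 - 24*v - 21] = -6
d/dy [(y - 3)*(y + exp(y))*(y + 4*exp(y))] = (y - 3)*(y + exp(y))*(4*exp(y) + 1) + (y - 3)*(y + 4*exp(y))*(exp(y) + 1) + (y + exp(y))*(y + 4*exp(y))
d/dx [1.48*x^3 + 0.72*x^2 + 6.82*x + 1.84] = 4.44*x^2 + 1.44*x + 6.82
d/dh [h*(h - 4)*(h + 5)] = 3*h^2 + 2*h - 20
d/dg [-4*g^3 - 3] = -12*g^2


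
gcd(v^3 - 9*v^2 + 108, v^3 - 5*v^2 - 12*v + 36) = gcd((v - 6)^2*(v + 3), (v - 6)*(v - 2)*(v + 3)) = v^2 - 3*v - 18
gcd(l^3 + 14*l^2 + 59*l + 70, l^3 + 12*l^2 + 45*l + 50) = l^2 + 7*l + 10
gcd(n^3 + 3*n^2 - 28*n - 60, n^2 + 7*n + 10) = n + 2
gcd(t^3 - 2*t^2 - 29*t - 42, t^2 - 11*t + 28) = t - 7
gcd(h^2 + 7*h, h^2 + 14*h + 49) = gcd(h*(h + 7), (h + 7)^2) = h + 7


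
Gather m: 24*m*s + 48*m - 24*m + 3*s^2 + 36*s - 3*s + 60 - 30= m*(24*s + 24) + 3*s^2 + 33*s + 30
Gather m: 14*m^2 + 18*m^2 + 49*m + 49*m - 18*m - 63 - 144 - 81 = 32*m^2 + 80*m - 288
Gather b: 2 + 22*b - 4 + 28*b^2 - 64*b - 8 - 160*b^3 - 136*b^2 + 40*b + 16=-160*b^3 - 108*b^2 - 2*b + 6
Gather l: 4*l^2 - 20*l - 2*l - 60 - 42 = 4*l^2 - 22*l - 102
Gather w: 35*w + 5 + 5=35*w + 10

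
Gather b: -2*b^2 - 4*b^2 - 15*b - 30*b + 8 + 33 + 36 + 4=-6*b^2 - 45*b + 81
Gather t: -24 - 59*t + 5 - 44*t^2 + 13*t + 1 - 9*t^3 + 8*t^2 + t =-9*t^3 - 36*t^2 - 45*t - 18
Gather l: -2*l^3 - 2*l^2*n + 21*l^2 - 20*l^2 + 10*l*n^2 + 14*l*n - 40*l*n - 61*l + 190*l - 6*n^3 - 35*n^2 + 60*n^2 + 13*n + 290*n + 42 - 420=-2*l^3 + l^2*(1 - 2*n) + l*(10*n^2 - 26*n + 129) - 6*n^3 + 25*n^2 + 303*n - 378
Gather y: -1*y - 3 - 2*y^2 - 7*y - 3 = -2*y^2 - 8*y - 6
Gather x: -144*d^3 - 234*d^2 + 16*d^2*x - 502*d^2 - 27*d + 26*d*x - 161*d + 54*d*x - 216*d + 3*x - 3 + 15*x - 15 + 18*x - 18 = -144*d^3 - 736*d^2 - 404*d + x*(16*d^2 + 80*d + 36) - 36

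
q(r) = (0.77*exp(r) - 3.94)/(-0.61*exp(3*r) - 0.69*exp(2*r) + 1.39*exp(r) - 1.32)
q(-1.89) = 3.39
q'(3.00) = 0.00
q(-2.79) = 3.15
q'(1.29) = -0.18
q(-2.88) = 3.13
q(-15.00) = 2.98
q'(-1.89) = 0.41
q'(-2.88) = 0.15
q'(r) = (0.77*exp(r) - 3.94)*(1.83*exp(3*r) + 1.38*exp(2*r) - 1.39*exp(r))/(-0.61*exp(3*r) - 0.69*exp(2*r) + 1.39*exp(r) - 1.32)^2 + 0.77*exp(r)/(-0.61*exp(3*r) - 0.69*exp(2*r) + 1.39*exp(r) - 1.32)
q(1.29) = 0.03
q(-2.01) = 3.34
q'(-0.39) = -1.72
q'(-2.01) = 0.37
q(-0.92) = 3.97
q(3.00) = 0.00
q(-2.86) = 3.13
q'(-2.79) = 0.16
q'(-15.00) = 0.00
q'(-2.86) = 0.15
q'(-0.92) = 0.62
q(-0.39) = 3.87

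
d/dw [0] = 0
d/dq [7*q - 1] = 7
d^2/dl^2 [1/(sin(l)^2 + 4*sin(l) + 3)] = 2*(-2*sin(l)^3 - 4*sin(l)^2 + 5*sin(l) + 13)/((sin(l) + 1)^2*(sin(l) + 3)^3)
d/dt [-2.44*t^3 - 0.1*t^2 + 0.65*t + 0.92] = -7.32*t^2 - 0.2*t + 0.65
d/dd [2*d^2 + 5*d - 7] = 4*d + 5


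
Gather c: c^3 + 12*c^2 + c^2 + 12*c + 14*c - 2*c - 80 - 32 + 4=c^3 + 13*c^2 + 24*c - 108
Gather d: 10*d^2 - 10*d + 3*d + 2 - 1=10*d^2 - 7*d + 1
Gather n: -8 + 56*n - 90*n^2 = -90*n^2 + 56*n - 8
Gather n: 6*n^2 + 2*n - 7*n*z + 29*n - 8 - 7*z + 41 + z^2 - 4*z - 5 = 6*n^2 + n*(31 - 7*z) + z^2 - 11*z + 28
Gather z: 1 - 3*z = 1 - 3*z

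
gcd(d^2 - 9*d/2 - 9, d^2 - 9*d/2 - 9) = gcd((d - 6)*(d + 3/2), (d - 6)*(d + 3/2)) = d^2 - 9*d/2 - 9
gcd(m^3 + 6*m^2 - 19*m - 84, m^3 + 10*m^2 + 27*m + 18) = m + 3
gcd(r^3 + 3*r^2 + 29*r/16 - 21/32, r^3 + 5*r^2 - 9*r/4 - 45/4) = r + 3/2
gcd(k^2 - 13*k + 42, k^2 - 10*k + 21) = k - 7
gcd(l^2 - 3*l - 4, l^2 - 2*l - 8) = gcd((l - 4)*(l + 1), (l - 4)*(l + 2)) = l - 4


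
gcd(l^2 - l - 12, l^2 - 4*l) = l - 4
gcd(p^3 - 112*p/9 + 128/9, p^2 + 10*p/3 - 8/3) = p + 4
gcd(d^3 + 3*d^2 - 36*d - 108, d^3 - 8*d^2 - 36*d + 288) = d^2 - 36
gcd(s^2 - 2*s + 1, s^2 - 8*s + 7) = s - 1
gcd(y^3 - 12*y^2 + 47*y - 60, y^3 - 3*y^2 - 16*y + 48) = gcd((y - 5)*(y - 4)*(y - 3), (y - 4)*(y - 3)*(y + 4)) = y^2 - 7*y + 12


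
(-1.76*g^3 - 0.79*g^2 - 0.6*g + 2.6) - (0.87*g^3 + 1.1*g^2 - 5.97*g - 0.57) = -2.63*g^3 - 1.89*g^2 + 5.37*g + 3.17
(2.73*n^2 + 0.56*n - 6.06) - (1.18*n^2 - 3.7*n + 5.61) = 1.55*n^2 + 4.26*n - 11.67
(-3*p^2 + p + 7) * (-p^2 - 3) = 3*p^4 - p^3 + 2*p^2 - 3*p - 21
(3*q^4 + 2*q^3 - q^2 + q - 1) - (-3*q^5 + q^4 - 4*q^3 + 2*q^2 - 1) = 3*q^5 + 2*q^4 + 6*q^3 - 3*q^2 + q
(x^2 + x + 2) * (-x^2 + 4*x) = -x^4 + 3*x^3 + 2*x^2 + 8*x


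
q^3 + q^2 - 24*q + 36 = (q - 3)*(q - 2)*(q + 6)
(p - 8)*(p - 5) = p^2 - 13*p + 40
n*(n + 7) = n^2 + 7*n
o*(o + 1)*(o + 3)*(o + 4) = o^4 + 8*o^3 + 19*o^2 + 12*o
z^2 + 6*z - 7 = (z - 1)*(z + 7)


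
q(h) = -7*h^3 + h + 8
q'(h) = 1 - 21*h^2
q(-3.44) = 289.51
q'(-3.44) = -247.51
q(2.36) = -81.65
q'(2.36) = -115.96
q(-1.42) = 26.62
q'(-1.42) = -41.34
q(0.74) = 5.90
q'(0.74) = -10.50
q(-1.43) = 27.04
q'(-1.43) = -41.94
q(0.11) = 8.10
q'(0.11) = 0.75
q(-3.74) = 370.46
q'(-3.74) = -292.74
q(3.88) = -397.00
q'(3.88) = -315.14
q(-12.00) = 12092.00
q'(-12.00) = -3023.00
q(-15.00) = 23618.00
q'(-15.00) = -4724.00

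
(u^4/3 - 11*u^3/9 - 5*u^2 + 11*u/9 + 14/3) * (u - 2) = u^5/3 - 17*u^4/9 - 23*u^3/9 + 101*u^2/9 + 20*u/9 - 28/3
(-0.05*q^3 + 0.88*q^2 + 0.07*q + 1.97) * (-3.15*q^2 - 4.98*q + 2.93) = 0.1575*q^5 - 2.523*q^4 - 4.7494*q^3 - 3.9757*q^2 - 9.6055*q + 5.7721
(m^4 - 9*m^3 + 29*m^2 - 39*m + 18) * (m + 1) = m^5 - 8*m^4 + 20*m^3 - 10*m^2 - 21*m + 18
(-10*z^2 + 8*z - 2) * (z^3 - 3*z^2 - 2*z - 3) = -10*z^5 + 38*z^4 - 6*z^3 + 20*z^2 - 20*z + 6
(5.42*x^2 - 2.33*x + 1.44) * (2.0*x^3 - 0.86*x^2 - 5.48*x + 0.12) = 10.84*x^5 - 9.3212*x^4 - 24.8178*x^3 + 12.1804*x^2 - 8.1708*x + 0.1728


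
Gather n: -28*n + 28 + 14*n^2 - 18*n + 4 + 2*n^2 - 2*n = 16*n^2 - 48*n + 32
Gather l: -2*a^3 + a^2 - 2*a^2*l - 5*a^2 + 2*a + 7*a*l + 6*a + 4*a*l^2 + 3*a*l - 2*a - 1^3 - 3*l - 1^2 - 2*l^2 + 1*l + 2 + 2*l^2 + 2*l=-2*a^3 - 4*a^2 + 4*a*l^2 + 6*a + l*(-2*a^2 + 10*a)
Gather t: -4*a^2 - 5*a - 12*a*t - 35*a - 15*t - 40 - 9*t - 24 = -4*a^2 - 40*a + t*(-12*a - 24) - 64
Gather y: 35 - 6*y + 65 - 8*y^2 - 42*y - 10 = -8*y^2 - 48*y + 90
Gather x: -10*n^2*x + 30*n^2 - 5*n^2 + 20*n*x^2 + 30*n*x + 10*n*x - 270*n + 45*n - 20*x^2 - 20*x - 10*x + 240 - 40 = 25*n^2 - 225*n + x^2*(20*n - 20) + x*(-10*n^2 + 40*n - 30) + 200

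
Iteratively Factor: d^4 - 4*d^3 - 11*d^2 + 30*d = (d - 2)*(d^3 - 2*d^2 - 15*d) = d*(d - 2)*(d^2 - 2*d - 15) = d*(d - 5)*(d - 2)*(d + 3)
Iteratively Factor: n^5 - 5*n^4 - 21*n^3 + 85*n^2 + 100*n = (n + 4)*(n^4 - 9*n^3 + 15*n^2 + 25*n) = (n - 5)*(n + 4)*(n^3 - 4*n^2 - 5*n) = n*(n - 5)*(n + 4)*(n^2 - 4*n - 5) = n*(n - 5)*(n + 1)*(n + 4)*(n - 5)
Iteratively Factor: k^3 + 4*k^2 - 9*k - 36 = (k + 3)*(k^2 + k - 12) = (k + 3)*(k + 4)*(k - 3)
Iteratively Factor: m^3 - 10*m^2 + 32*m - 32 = (m - 2)*(m^2 - 8*m + 16) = (m - 4)*(m - 2)*(m - 4)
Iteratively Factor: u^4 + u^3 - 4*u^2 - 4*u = (u + 1)*(u^3 - 4*u) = (u - 2)*(u + 1)*(u^2 + 2*u) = u*(u - 2)*(u + 1)*(u + 2)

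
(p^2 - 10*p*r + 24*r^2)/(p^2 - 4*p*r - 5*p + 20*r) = (p - 6*r)/(p - 5)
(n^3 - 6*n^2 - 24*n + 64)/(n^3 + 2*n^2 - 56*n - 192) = (n - 2)/(n + 6)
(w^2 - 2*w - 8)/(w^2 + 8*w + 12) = (w - 4)/(w + 6)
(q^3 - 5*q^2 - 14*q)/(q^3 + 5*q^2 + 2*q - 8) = q*(q - 7)/(q^2 + 3*q - 4)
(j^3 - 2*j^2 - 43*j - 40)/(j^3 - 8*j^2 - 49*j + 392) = (j^2 + 6*j + 5)/(j^2 - 49)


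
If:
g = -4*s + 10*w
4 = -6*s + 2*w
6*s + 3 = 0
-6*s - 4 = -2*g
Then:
No Solution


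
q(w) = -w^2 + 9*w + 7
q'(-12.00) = 33.00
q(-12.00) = -245.00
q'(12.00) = -15.00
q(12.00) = -29.00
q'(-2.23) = 13.46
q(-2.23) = -18.04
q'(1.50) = 6.00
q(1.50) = 18.25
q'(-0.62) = 10.24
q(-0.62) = 1.04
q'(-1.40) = 11.80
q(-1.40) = -7.56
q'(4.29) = 0.42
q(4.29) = 27.21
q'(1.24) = 6.52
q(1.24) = 16.62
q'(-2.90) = 14.80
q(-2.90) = -27.51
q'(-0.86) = 10.72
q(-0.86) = -1.48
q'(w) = 9 - 2*w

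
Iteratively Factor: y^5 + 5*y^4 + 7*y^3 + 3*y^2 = (y + 1)*(y^4 + 4*y^3 + 3*y^2) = y*(y + 1)*(y^3 + 4*y^2 + 3*y) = y*(y + 1)^2*(y^2 + 3*y) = y^2*(y + 1)^2*(y + 3)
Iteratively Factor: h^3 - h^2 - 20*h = (h - 5)*(h^2 + 4*h) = h*(h - 5)*(h + 4)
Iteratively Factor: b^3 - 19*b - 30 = (b + 3)*(b^2 - 3*b - 10) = (b + 2)*(b + 3)*(b - 5)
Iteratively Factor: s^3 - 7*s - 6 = (s + 2)*(s^2 - 2*s - 3) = (s - 3)*(s + 2)*(s + 1)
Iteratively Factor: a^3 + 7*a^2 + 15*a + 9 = (a + 3)*(a^2 + 4*a + 3) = (a + 1)*(a + 3)*(a + 3)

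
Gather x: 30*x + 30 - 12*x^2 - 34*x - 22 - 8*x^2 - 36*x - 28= -20*x^2 - 40*x - 20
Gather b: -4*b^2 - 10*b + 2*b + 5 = -4*b^2 - 8*b + 5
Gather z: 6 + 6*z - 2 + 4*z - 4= 10*z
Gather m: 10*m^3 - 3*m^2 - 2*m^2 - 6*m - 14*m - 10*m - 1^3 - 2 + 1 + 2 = 10*m^3 - 5*m^2 - 30*m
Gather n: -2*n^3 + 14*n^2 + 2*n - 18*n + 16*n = -2*n^3 + 14*n^2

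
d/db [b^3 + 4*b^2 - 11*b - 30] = 3*b^2 + 8*b - 11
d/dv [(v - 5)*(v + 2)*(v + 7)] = 3*v^2 + 8*v - 31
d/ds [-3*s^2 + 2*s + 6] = 2 - 6*s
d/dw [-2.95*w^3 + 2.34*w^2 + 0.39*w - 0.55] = -8.85*w^2 + 4.68*w + 0.39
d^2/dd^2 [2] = 0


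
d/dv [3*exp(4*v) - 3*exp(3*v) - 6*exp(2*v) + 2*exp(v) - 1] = (12*exp(3*v) - 9*exp(2*v) - 12*exp(v) + 2)*exp(v)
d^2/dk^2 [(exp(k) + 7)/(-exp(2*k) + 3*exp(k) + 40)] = (-exp(4*k) - 31*exp(3*k) - 177*exp(2*k) - 1063*exp(k) - 760)*exp(k)/(exp(6*k) - 9*exp(5*k) - 93*exp(4*k) + 693*exp(3*k) + 3720*exp(2*k) - 14400*exp(k) - 64000)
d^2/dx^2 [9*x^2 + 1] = 18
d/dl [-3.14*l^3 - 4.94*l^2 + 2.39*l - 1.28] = -9.42*l^2 - 9.88*l + 2.39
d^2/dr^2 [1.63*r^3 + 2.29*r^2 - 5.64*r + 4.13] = 9.78*r + 4.58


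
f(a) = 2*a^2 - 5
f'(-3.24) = -12.96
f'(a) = 4*a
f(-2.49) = 7.40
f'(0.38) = 1.52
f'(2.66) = 10.64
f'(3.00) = 12.00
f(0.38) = -4.71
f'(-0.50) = -2.00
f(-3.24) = 16.00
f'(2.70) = 10.80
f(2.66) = 9.15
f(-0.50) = -4.50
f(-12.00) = 283.00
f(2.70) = 9.58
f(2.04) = 3.32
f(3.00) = 13.00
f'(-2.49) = -9.96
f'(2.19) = 8.76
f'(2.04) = 8.16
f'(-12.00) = -48.00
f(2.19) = 4.59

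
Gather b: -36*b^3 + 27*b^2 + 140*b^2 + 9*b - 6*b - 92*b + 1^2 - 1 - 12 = -36*b^3 + 167*b^2 - 89*b - 12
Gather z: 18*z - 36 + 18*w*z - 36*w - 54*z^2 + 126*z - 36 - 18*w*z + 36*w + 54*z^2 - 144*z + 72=0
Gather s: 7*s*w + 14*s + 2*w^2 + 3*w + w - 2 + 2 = s*(7*w + 14) + 2*w^2 + 4*w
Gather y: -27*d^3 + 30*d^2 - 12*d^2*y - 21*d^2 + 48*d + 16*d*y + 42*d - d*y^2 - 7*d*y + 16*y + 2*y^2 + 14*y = -27*d^3 + 9*d^2 + 90*d + y^2*(2 - d) + y*(-12*d^2 + 9*d + 30)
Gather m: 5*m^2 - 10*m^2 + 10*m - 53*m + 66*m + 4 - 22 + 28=-5*m^2 + 23*m + 10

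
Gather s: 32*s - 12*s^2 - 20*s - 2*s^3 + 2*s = -2*s^3 - 12*s^2 + 14*s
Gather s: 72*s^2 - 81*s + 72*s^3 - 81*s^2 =72*s^3 - 9*s^2 - 81*s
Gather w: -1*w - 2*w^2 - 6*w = -2*w^2 - 7*w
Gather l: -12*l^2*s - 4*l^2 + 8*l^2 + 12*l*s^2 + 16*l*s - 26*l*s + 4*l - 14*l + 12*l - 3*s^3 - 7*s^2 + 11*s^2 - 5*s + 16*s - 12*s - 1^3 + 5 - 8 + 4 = l^2*(4 - 12*s) + l*(12*s^2 - 10*s + 2) - 3*s^3 + 4*s^2 - s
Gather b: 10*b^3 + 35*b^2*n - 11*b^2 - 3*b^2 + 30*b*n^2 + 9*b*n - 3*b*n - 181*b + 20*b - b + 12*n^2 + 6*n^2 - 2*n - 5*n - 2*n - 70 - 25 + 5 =10*b^3 + b^2*(35*n - 14) + b*(30*n^2 + 6*n - 162) + 18*n^2 - 9*n - 90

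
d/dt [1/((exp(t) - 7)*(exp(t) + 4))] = (3 - 2*exp(t))*exp(t)/(exp(4*t) - 6*exp(3*t) - 47*exp(2*t) + 168*exp(t) + 784)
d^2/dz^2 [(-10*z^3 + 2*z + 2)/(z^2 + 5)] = 4*(26*z^3 + 3*z^2 - 390*z - 5)/(z^6 + 15*z^4 + 75*z^2 + 125)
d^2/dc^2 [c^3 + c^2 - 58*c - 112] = 6*c + 2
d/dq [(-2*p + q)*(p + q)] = -p + 2*q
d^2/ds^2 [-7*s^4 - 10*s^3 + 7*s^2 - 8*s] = -84*s^2 - 60*s + 14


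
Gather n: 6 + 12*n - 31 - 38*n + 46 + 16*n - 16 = 5 - 10*n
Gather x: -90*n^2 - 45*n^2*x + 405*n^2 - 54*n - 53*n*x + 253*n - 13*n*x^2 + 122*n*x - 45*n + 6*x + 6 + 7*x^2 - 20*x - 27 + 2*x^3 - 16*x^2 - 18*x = 315*n^2 + 154*n + 2*x^3 + x^2*(-13*n - 9) + x*(-45*n^2 + 69*n - 32) - 21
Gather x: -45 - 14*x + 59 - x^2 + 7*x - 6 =-x^2 - 7*x + 8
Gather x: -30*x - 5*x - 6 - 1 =-35*x - 7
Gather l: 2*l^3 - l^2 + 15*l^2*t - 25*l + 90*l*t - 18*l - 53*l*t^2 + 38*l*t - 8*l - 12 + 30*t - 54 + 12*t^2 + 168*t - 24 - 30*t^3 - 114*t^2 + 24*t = 2*l^3 + l^2*(15*t - 1) + l*(-53*t^2 + 128*t - 51) - 30*t^3 - 102*t^2 + 222*t - 90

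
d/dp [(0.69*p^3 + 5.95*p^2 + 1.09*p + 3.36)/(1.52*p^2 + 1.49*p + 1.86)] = (1.0488*p^4 + 2.0562*p^3 + 11.0589*p^2 + 11.9196*p - 2.979)/(2.3104*p^4 + 4.5296*p^3 + 7.8745*p^2 + 5.5428*p + 3.4596)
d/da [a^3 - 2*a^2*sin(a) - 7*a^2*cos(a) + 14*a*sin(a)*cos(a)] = 7*a^2*sin(a) - 2*a^2*cos(a) + 3*a^2 - 4*a*sin(a) - 14*a*cos(a) + 14*a*cos(2*a) + 7*sin(2*a)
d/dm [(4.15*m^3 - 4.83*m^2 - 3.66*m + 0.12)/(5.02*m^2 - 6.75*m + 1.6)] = (20.833*m^4 - 56.025*m^3 + 70.8957*m^2 - 16.6608*m - 5.046)/(25.2004*m^4 - 67.77*m^3 + 61.6265*m^2 - 21.6*m + 2.56)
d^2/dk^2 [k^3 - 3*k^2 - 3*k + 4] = 6*k - 6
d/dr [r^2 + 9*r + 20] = 2*r + 9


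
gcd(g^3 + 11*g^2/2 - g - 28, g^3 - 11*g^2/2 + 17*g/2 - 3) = g - 2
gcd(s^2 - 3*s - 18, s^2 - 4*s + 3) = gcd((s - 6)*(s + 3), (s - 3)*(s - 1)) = 1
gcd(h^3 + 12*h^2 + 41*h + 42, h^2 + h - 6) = h + 3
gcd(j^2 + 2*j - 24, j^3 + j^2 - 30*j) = j + 6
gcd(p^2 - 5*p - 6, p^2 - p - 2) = p + 1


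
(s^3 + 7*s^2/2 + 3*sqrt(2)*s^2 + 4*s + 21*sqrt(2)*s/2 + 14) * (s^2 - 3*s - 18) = s^5 + s^4/2 + 3*sqrt(2)*s^4 - 49*s^3/2 + 3*sqrt(2)*s^3/2 - 171*sqrt(2)*s^2/2 - 61*s^2 - 189*sqrt(2)*s - 114*s - 252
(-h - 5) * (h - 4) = -h^2 - h + 20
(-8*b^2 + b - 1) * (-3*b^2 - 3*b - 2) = 24*b^4 + 21*b^3 + 16*b^2 + b + 2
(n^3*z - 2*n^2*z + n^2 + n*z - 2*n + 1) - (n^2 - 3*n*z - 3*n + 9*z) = n^3*z - 2*n^2*z + 4*n*z + n - 9*z + 1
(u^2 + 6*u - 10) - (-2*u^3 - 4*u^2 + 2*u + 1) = 2*u^3 + 5*u^2 + 4*u - 11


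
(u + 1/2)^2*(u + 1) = u^3 + 2*u^2 + 5*u/4 + 1/4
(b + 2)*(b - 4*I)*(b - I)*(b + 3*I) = b^4 + 2*b^3 - 2*I*b^3 + 11*b^2 - 4*I*b^2 + 22*b - 12*I*b - 24*I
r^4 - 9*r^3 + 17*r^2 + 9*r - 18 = (r - 6)*(r - 3)*(r - 1)*(r + 1)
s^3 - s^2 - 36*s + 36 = (s - 6)*(s - 1)*(s + 6)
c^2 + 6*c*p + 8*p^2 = (c + 2*p)*(c + 4*p)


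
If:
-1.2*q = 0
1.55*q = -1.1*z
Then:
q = 0.00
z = 0.00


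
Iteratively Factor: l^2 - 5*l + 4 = (l - 1)*(l - 4)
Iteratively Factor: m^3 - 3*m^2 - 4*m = (m - 4)*(m^2 + m) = (m - 4)*(m + 1)*(m)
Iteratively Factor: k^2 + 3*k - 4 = (k - 1)*(k + 4)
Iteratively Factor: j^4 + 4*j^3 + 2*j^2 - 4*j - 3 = (j + 3)*(j^3 + j^2 - j - 1) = (j + 1)*(j + 3)*(j^2 - 1) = (j + 1)^2*(j + 3)*(j - 1)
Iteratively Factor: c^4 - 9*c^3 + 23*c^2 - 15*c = (c - 1)*(c^3 - 8*c^2 + 15*c) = c*(c - 1)*(c^2 - 8*c + 15) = c*(c - 3)*(c - 1)*(c - 5)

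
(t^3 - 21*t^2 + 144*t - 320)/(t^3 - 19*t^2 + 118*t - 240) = (t - 8)/(t - 6)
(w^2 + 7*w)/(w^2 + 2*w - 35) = w/(w - 5)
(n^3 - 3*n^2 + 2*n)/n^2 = n - 3 + 2/n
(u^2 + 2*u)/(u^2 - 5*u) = (u + 2)/(u - 5)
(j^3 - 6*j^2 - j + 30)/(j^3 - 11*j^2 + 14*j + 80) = (j - 3)/(j - 8)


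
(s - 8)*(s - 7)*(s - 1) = s^3 - 16*s^2 + 71*s - 56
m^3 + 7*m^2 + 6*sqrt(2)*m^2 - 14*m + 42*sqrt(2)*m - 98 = (m + 7)*(m - sqrt(2))*(m + 7*sqrt(2))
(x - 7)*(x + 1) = x^2 - 6*x - 7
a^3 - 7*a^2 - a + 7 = (a - 7)*(a - 1)*(a + 1)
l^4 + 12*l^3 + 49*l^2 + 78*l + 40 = (l + 1)*(l + 2)*(l + 4)*(l + 5)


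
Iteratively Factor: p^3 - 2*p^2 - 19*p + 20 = (p - 5)*(p^2 + 3*p - 4) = (p - 5)*(p + 4)*(p - 1)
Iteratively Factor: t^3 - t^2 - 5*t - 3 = (t + 1)*(t^2 - 2*t - 3) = (t + 1)^2*(t - 3)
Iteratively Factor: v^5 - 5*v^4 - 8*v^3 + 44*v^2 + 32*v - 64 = (v - 1)*(v^4 - 4*v^3 - 12*v^2 + 32*v + 64) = (v - 4)*(v - 1)*(v^3 - 12*v - 16) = (v - 4)*(v - 1)*(v + 2)*(v^2 - 2*v - 8) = (v - 4)*(v - 1)*(v + 2)^2*(v - 4)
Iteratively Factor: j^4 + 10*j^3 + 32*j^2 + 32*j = (j + 4)*(j^3 + 6*j^2 + 8*j) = (j + 4)^2*(j^2 + 2*j) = j*(j + 4)^2*(j + 2)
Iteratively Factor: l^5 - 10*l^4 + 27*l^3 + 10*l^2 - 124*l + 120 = (l - 2)*(l^4 - 8*l^3 + 11*l^2 + 32*l - 60) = (l - 2)^2*(l^3 - 6*l^2 - l + 30) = (l - 3)*(l - 2)^2*(l^2 - 3*l - 10) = (l - 5)*(l - 3)*(l - 2)^2*(l + 2)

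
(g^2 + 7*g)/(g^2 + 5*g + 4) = g*(g + 7)/(g^2 + 5*g + 4)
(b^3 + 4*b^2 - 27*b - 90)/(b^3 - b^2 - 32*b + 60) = (b + 3)/(b - 2)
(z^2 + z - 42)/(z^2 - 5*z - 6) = (z + 7)/(z + 1)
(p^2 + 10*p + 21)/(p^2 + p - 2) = (p^2 + 10*p + 21)/(p^2 + p - 2)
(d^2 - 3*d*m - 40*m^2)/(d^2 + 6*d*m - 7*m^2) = (d^2 - 3*d*m - 40*m^2)/(d^2 + 6*d*m - 7*m^2)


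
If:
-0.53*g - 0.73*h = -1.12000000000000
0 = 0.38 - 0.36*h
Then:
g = 0.66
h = 1.06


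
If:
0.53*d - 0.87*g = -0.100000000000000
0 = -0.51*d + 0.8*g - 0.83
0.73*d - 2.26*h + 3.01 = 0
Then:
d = -32.59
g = -19.74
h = -9.20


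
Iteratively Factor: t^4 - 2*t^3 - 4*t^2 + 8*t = (t - 2)*(t^3 - 4*t) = (t - 2)^2*(t^2 + 2*t) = t*(t - 2)^2*(t + 2)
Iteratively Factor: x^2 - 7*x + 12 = (x - 4)*(x - 3)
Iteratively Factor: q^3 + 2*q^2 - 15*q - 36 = (q + 3)*(q^2 - q - 12) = (q + 3)^2*(q - 4)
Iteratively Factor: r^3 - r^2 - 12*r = (r)*(r^2 - r - 12) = r*(r - 4)*(r + 3)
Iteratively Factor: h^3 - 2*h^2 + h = (h)*(h^2 - 2*h + 1) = h*(h - 1)*(h - 1)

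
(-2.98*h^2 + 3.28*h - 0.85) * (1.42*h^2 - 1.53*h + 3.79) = -4.2316*h^4 + 9.217*h^3 - 17.5196*h^2 + 13.7317*h - 3.2215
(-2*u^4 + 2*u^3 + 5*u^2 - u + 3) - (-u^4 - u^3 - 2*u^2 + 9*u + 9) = -u^4 + 3*u^3 + 7*u^2 - 10*u - 6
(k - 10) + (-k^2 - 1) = -k^2 + k - 11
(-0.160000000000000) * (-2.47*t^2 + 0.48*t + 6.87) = 0.3952*t^2 - 0.0768*t - 1.0992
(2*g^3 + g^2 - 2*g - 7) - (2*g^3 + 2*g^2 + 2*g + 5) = -g^2 - 4*g - 12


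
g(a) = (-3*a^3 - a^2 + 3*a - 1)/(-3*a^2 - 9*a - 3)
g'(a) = (6*a + 9)*(-3*a^3 - a^2 + 3*a - 1)/(-3*a^2 - 9*a - 3)^2 + (-9*a^2 - 2*a + 3)/(-3*a^2 - 9*a - 3)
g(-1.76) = 1.97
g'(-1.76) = -6.89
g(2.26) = 0.88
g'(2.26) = 0.72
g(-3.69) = -11.75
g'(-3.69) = -3.97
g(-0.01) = 0.35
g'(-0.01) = -2.12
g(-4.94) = -10.12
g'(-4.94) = -0.07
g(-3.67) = -11.84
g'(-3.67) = -4.16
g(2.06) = 0.74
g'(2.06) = 0.69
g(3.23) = 1.62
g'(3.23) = 0.81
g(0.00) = 0.33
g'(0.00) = -2.00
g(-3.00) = -20.67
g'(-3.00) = -38.00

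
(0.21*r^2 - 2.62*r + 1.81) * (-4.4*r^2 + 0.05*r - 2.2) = -0.924*r^4 + 11.5385*r^3 - 8.557*r^2 + 5.8545*r - 3.982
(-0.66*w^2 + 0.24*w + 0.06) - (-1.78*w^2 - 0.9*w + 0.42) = 1.12*w^2 + 1.14*w - 0.36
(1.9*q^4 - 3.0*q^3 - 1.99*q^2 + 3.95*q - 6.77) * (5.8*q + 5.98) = 11.02*q^5 - 6.038*q^4 - 29.482*q^3 + 11.0098*q^2 - 15.645*q - 40.4846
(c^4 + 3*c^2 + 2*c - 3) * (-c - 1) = -c^5 - c^4 - 3*c^3 - 5*c^2 + c + 3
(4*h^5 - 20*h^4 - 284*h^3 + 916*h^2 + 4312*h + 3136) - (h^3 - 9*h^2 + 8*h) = 4*h^5 - 20*h^4 - 285*h^3 + 925*h^2 + 4304*h + 3136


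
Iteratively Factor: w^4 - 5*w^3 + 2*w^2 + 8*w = (w)*(w^3 - 5*w^2 + 2*w + 8) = w*(w + 1)*(w^2 - 6*w + 8) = w*(w - 2)*(w + 1)*(w - 4)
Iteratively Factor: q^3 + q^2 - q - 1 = (q - 1)*(q^2 + 2*q + 1) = (q - 1)*(q + 1)*(q + 1)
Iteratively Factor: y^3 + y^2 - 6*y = (y + 3)*(y^2 - 2*y) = (y - 2)*(y + 3)*(y)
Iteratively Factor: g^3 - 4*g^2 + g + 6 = (g + 1)*(g^2 - 5*g + 6) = (g - 3)*(g + 1)*(g - 2)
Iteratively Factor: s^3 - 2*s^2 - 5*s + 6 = (s - 3)*(s^2 + s - 2) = (s - 3)*(s - 1)*(s + 2)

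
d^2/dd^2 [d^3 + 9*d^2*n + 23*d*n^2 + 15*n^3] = 6*d + 18*n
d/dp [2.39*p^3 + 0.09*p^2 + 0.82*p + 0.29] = 7.17*p^2 + 0.18*p + 0.82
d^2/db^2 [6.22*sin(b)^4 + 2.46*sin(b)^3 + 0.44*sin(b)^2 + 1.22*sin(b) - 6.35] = -99.52*sin(b)^4 - 22.14*sin(b)^3 + 72.88*sin(b)^2 + 13.54*sin(b) + 0.879999999999999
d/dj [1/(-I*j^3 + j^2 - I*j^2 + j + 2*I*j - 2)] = (3*I*j^2 - 2*j + 2*I*j - 1 - 2*I)/(I*j^3 - j^2 + I*j^2 - j - 2*I*j + 2)^2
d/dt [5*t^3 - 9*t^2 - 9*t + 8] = 15*t^2 - 18*t - 9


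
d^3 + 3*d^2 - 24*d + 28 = (d - 2)^2*(d + 7)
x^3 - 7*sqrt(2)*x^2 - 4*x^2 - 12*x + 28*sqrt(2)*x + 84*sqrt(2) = (x - 6)*(x + 2)*(x - 7*sqrt(2))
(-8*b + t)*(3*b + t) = -24*b^2 - 5*b*t + t^2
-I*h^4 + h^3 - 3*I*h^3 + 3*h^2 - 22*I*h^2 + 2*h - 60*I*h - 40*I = (h + 2)*(h - 4*I)*(h + 5*I)*(-I*h - I)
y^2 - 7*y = y*(y - 7)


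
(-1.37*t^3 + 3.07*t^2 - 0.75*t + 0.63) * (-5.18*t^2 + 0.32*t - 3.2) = 7.0966*t^5 - 16.341*t^4 + 9.2514*t^3 - 13.3274*t^2 + 2.6016*t - 2.016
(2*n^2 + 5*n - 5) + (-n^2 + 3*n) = n^2 + 8*n - 5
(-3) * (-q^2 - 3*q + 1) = 3*q^2 + 9*q - 3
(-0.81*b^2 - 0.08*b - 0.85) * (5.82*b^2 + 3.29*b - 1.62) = -4.7142*b^4 - 3.1305*b^3 - 3.898*b^2 - 2.6669*b + 1.377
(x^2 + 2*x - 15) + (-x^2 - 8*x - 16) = -6*x - 31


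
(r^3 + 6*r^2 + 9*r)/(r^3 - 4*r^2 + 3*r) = (r^2 + 6*r + 9)/(r^2 - 4*r + 3)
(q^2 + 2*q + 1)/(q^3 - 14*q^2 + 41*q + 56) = (q + 1)/(q^2 - 15*q + 56)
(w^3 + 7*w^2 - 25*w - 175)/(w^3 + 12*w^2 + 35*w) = (w - 5)/w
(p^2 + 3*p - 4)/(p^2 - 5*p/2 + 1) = 2*(p^2 + 3*p - 4)/(2*p^2 - 5*p + 2)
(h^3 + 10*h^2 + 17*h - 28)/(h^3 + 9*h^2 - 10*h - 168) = (h^2 + 3*h - 4)/(h^2 + 2*h - 24)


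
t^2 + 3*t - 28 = (t - 4)*(t + 7)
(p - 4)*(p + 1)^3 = p^4 - p^3 - 9*p^2 - 11*p - 4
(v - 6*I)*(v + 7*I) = v^2 + I*v + 42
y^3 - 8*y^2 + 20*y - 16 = (y - 4)*(y - 2)^2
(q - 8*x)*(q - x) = q^2 - 9*q*x + 8*x^2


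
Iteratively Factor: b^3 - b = (b + 1)*(b^2 - b) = b*(b + 1)*(b - 1)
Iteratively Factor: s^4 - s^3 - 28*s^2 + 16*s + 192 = (s + 4)*(s^3 - 5*s^2 - 8*s + 48) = (s - 4)*(s + 4)*(s^2 - s - 12) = (s - 4)^2*(s + 4)*(s + 3)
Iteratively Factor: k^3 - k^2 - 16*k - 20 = (k + 2)*(k^2 - 3*k - 10) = (k + 2)^2*(k - 5)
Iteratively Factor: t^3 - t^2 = (t)*(t^2 - t) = t^2*(t - 1)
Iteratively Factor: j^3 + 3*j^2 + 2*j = (j + 2)*(j^2 + j) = j*(j + 2)*(j + 1)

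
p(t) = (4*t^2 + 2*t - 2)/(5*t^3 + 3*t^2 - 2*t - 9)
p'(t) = (8*t + 2)/(5*t^3 + 3*t^2 - 2*t - 9) + (-15*t^2 - 6*t + 2)*(4*t^2 + 2*t - 2)/(5*t^3 + 3*t^2 - 2*t - 9)^2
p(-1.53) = -0.26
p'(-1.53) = 0.24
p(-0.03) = 0.23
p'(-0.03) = -0.25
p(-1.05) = -0.03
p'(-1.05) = 0.65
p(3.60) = 0.22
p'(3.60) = -0.07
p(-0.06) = 0.24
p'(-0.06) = -0.23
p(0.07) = 0.20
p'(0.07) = -0.31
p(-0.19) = 0.26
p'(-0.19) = -0.14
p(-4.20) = -0.19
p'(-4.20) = -0.04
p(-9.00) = -0.09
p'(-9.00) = -0.00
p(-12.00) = -0.07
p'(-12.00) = -0.00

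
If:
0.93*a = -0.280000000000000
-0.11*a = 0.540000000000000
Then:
No Solution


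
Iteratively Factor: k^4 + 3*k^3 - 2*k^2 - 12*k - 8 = (k + 2)*(k^3 + k^2 - 4*k - 4) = (k - 2)*(k + 2)*(k^2 + 3*k + 2) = (k - 2)*(k + 1)*(k + 2)*(k + 2)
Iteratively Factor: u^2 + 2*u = (u)*(u + 2)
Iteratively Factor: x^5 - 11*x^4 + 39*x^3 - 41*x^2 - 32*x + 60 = (x - 3)*(x^4 - 8*x^3 + 15*x^2 + 4*x - 20) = (x - 3)*(x - 2)*(x^3 - 6*x^2 + 3*x + 10) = (x - 3)*(x - 2)^2*(x^2 - 4*x - 5) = (x - 5)*(x - 3)*(x - 2)^2*(x + 1)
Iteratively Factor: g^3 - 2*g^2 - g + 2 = (g - 1)*(g^2 - g - 2) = (g - 1)*(g + 1)*(g - 2)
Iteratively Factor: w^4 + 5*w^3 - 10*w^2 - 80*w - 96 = (w - 4)*(w^3 + 9*w^2 + 26*w + 24) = (w - 4)*(w + 3)*(w^2 + 6*w + 8) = (w - 4)*(w + 2)*(w + 3)*(w + 4)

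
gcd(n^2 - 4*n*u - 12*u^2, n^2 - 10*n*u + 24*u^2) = -n + 6*u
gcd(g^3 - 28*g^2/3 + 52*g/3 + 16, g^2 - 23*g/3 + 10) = g - 6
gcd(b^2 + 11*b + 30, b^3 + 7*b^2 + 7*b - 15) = b + 5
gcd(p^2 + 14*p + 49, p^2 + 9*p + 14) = p + 7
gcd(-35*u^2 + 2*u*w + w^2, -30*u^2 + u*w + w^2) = 5*u - w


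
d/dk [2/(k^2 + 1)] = -4*k/(k^2 + 1)^2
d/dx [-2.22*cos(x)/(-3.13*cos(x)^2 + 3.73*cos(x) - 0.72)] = (6.9486*cos(x)^2 - 1.5984)*sin(x)/(9.7969*cos(x)^4 - 23.3498*cos(x)^3 + 18.4201*cos(x)^2 - 5.3712*cos(x) + 0.5184)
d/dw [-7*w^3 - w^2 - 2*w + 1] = -21*w^2 - 2*w - 2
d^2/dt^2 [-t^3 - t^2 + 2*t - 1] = -6*t - 2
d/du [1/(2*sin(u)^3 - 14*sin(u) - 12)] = (7 - 3*sin(u)^2)*cos(u)/(2*(-sin(u)^3 + 7*sin(u) + 6)^2)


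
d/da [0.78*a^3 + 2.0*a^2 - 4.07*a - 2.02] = 2.34*a^2 + 4.0*a - 4.07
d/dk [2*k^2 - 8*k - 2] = 4*k - 8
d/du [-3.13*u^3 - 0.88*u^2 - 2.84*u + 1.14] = -9.39*u^2 - 1.76*u - 2.84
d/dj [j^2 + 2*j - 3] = 2*j + 2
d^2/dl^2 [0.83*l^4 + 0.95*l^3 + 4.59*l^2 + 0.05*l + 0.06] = 9.96*l^2 + 5.7*l + 9.18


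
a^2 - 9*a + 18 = (a - 6)*(a - 3)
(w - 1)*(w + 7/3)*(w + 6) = w^3 + 22*w^2/3 + 17*w/3 - 14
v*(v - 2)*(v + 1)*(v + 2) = v^4 + v^3 - 4*v^2 - 4*v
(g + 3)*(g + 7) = g^2 + 10*g + 21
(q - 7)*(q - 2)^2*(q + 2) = q^4 - 9*q^3 + 10*q^2 + 36*q - 56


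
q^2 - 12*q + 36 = (q - 6)^2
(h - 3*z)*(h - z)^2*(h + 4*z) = h^4 - h^3*z - 13*h^2*z^2 + 25*h*z^3 - 12*z^4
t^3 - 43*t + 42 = (t - 6)*(t - 1)*(t + 7)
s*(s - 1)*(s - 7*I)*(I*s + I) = I*s^4 + 7*s^3 - I*s^2 - 7*s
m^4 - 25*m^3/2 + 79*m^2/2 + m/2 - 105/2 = (m - 7)*(m - 5)*(m - 3/2)*(m + 1)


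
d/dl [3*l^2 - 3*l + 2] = 6*l - 3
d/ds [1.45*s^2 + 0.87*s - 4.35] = 2.9*s + 0.87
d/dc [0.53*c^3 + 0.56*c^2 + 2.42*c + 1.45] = 1.59*c^2 + 1.12*c + 2.42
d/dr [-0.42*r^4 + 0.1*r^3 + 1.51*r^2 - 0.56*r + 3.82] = -1.68*r^3 + 0.3*r^2 + 3.02*r - 0.56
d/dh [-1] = 0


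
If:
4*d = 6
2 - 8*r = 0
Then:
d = 3/2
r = 1/4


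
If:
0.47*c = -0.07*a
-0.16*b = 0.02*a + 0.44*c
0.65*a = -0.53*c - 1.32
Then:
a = -2.31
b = -0.66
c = 0.34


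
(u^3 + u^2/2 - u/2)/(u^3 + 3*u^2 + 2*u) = (u - 1/2)/(u + 2)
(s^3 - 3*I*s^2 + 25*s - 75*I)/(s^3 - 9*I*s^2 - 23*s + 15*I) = (s + 5*I)/(s - I)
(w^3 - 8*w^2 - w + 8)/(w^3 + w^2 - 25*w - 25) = (w^2 - 9*w + 8)/(w^2 - 25)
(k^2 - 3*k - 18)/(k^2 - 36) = (k + 3)/(k + 6)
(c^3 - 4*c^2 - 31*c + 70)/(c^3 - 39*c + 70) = (c^2 - 2*c - 35)/(c^2 + 2*c - 35)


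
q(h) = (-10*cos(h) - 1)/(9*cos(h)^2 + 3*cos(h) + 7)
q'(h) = (18*sin(h)*cos(h) + 3*sin(h))*(-10*cos(h) - 1)/(9*cos(h)^2 + 3*cos(h) + 7)^2 + 10*sin(h)/(9*cos(h)^2 + 3*cos(h) + 7)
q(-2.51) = 0.68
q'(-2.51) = -0.12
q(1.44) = -0.31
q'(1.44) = 1.10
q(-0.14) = -0.58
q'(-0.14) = 0.02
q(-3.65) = 0.69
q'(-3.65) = 0.05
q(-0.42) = -0.59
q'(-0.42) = 0.03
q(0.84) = -0.59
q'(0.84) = 0.07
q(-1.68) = 0.01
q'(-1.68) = -1.47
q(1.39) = -0.36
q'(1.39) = 0.98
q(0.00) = -0.58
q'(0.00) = 0.00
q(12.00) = -0.59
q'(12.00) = 0.03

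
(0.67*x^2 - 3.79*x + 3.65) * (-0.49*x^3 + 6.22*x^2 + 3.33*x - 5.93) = -0.3283*x^5 + 6.0245*x^4 - 23.1312*x^3 + 6.1092*x^2 + 34.6292*x - 21.6445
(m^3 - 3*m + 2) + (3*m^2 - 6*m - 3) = m^3 + 3*m^2 - 9*m - 1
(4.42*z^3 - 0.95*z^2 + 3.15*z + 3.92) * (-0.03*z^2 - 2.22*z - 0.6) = -0.1326*z^5 - 9.7839*z^4 - 0.6375*z^3 - 6.5406*z^2 - 10.5924*z - 2.352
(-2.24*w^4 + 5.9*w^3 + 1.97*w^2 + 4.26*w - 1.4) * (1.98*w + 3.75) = -4.4352*w^5 + 3.282*w^4 + 26.0256*w^3 + 15.8223*w^2 + 13.203*w - 5.25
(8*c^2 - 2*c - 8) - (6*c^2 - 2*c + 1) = 2*c^2 - 9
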